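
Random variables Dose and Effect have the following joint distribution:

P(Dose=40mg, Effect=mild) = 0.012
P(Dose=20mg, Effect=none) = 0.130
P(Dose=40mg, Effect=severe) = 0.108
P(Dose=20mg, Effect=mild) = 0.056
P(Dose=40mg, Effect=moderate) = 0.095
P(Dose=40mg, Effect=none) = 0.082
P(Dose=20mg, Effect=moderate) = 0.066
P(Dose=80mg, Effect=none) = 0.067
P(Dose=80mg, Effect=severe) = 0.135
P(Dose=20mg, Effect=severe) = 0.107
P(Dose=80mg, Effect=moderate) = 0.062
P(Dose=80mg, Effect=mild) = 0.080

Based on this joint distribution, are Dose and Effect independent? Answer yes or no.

no

P(Dose=40mg) = 0.297 and P(Effect=mild) = 0.148, so their product is 0.04396, but P(Dose=40mg, Effect=mild) = 0.012. Since these differ, Dose and Effect are not independent.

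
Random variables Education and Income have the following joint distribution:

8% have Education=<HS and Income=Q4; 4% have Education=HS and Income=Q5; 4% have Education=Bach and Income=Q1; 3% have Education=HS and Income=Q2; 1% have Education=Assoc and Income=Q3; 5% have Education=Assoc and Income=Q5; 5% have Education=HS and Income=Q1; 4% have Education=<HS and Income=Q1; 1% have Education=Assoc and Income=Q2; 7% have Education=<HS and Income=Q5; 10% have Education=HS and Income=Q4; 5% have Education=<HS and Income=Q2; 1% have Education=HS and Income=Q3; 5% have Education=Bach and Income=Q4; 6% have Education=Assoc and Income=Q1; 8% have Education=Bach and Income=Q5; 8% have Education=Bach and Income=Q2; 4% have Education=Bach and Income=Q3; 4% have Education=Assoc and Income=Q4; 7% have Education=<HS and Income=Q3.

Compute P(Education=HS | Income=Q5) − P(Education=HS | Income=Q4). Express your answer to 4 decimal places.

-0.2037

P(Income=Q5) = 0.07 + 0.04 + 0.05 + 0.08 = 0.24; P(Education=HS | Income=Q5) = 0.04/0.24 = 0.16667.
P(Income=Q4) = 0.08 + 0.10 + 0.04 + 0.05 = 0.27; P(Education=HS | Income=Q4) = 0.10/0.27 = 0.37037.
Difference = -0.2037.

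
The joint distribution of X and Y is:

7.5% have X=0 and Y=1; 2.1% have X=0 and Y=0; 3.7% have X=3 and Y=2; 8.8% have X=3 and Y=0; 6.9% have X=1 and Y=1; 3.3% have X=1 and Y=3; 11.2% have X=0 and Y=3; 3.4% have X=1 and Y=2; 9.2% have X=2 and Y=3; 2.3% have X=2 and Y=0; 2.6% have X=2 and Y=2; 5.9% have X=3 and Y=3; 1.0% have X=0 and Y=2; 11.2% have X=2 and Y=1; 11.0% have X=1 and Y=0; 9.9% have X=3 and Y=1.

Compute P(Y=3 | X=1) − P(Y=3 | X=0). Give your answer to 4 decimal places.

P(X=1) = 0.110 + 0.069 + 0.034 + 0.033 = 0.246; P(Y=3 | X=1) = 0.033/0.246 = 0.13415.
P(X=0) = 0.021 + 0.075 + 0.010 + 0.112 = 0.218; P(Y=3 | X=0) = 0.112/0.218 = 0.51376.
Difference = -0.3796.

-0.3796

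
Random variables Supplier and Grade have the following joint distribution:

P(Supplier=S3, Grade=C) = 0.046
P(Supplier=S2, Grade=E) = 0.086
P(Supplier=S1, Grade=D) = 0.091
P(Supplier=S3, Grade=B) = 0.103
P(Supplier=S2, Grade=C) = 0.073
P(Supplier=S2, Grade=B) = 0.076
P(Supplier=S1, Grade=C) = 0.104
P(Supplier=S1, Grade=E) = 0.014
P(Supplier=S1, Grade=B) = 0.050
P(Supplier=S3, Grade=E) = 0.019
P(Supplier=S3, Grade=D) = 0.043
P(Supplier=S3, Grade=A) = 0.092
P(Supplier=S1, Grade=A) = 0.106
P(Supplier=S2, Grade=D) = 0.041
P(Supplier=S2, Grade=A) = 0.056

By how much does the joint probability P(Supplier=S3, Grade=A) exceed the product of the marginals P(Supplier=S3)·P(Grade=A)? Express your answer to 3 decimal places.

P(Supplier=S3) = 0.092 + 0.103 + 0.046 + 0.043 + 0.019 = 0.303.
P(Grade=A) = 0.106 + 0.056 + 0.092 = 0.254.
P(Supplier=S3, Grade=A) − P(Supplier=S3)P(Grade=A) = 0.092 − 0.303×0.254 = 0.015.

0.015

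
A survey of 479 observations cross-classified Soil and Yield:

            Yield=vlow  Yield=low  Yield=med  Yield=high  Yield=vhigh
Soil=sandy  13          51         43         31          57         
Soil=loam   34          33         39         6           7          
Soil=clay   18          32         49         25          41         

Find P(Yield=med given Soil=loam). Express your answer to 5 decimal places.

Total with Soil=loam: 34 + 33 + 39 + 6 + 7 = 119.
P(Yield=med | Soil=loam) = 39/119 = 0.32773.

0.32773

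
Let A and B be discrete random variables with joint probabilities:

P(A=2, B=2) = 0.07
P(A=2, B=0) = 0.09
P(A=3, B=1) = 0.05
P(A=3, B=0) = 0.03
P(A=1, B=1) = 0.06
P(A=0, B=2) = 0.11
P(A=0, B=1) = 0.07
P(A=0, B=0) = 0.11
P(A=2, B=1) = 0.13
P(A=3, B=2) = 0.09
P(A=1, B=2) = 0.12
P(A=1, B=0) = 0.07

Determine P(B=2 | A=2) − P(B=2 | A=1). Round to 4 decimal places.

P(A=2) = 0.09 + 0.13 + 0.07 = 0.29; P(B=2 | A=2) = 0.07/0.29 = 0.24138.
P(A=1) = 0.07 + 0.06 + 0.12 = 0.25; P(B=2 | A=1) = 0.12/0.25 = 0.48000.
Difference = -0.2386.

-0.2386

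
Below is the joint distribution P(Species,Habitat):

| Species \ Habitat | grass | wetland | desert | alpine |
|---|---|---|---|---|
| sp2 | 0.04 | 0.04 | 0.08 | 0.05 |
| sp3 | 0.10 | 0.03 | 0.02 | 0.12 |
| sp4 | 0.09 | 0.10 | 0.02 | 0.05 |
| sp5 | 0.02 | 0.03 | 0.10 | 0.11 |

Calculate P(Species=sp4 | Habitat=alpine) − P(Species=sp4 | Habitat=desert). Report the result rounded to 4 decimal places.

P(Habitat=alpine) = 0.05 + 0.12 + 0.05 + 0.11 = 0.33; P(Species=sp4 | Habitat=alpine) = 0.05/0.33 = 0.15152.
P(Habitat=desert) = 0.08 + 0.02 + 0.02 + 0.10 = 0.22; P(Species=sp4 | Habitat=desert) = 0.02/0.22 = 0.09091.
Difference = 0.0606.

0.0606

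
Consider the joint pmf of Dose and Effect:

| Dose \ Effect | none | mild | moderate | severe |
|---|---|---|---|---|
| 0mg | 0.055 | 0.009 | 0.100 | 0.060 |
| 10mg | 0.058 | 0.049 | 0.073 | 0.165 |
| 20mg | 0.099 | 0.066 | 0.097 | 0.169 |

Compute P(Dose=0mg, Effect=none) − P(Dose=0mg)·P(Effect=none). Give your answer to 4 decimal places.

0.0075

P(Dose=0mg) = 0.055 + 0.009 + 0.100 + 0.060 = 0.224.
P(Effect=none) = 0.055 + 0.058 + 0.099 = 0.212.
P(Dose=0mg, Effect=none) − P(Dose=0mg)P(Effect=none) = 0.055 − 0.224×0.212 = 0.0075.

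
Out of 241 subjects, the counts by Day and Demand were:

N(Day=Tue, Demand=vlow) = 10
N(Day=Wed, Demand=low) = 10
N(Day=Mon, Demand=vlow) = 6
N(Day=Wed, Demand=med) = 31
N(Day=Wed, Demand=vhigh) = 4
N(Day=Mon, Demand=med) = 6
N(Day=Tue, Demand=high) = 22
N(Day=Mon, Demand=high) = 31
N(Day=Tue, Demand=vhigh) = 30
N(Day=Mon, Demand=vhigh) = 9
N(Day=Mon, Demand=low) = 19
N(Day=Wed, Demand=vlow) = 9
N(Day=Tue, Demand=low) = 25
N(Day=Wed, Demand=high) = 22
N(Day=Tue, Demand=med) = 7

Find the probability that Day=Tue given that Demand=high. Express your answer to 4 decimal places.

Total with Demand=high: 31 + 22 + 22 = 75.
P(Day=Tue | Demand=high) = 22/75 = 0.2933.

0.2933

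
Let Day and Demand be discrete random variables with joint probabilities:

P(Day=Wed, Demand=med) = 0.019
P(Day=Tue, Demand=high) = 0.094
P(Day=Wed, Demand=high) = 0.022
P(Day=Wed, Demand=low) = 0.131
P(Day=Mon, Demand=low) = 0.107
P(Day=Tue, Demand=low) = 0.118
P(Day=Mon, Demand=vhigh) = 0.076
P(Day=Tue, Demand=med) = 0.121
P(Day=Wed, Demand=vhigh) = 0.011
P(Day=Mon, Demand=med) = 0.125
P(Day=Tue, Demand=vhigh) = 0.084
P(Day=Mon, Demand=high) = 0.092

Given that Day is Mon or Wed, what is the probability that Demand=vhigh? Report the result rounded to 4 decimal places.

P(Day=Mon) = 0.107 + 0.125 + 0.092 + 0.076 = 0.400.
P(Day=Wed) = 0.131 + 0.019 + 0.022 + 0.011 = 0.183.
P(Day ∈ {Mon, Wed}) = 0.400 + 0.183 = 0.583; P(Demand=vhigh, Day ∈ {Mon, Wed}) = 0.076 + 0.011 = 0.087.
P(Demand=vhigh | Day ∈ {Mon, Wed}) = 0.087/0.583 = 0.1492.

0.1492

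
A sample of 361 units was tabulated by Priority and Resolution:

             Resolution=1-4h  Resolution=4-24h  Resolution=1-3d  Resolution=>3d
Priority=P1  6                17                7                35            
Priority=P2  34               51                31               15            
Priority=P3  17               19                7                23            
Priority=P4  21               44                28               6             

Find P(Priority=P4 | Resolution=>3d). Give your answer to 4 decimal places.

0.0759

Total with Resolution=>3d: 35 + 15 + 23 + 6 = 79.
P(Priority=P4 | Resolution=>3d) = 6/79 = 0.0759.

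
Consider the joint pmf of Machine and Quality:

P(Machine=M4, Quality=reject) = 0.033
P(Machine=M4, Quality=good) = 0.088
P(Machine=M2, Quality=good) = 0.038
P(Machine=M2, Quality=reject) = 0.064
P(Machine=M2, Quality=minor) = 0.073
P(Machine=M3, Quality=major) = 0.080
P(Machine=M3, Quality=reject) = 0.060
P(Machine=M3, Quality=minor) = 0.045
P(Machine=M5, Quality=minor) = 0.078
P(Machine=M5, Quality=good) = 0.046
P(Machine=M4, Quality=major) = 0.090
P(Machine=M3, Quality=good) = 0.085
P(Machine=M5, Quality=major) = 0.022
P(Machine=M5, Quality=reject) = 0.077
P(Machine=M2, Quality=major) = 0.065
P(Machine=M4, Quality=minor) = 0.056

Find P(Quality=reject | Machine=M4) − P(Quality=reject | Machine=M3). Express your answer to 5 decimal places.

-0.09863

P(Machine=M4) = 0.088 + 0.056 + 0.090 + 0.033 = 0.267; P(Quality=reject | Machine=M4) = 0.033/0.267 = 0.123596.
P(Machine=M3) = 0.085 + 0.045 + 0.080 + 0.060 = 0.270; P(Quality=reject | Machine=M3) = 0.060/0.270 = 0.222222.
Difference = -0.09863.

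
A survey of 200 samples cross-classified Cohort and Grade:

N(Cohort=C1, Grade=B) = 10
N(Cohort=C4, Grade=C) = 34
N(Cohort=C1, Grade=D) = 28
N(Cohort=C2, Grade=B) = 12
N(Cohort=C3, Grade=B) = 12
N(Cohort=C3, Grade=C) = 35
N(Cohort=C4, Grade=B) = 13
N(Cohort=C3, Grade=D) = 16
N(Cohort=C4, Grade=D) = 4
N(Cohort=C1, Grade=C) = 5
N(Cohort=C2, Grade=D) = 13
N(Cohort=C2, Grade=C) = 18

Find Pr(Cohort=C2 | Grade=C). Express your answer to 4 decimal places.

Total with Grade=C: 5 + 18 + 35 + 34 = 92.
P(Cohort=C2 | Grade=C) = 18/92 = 0.1957.

0.1957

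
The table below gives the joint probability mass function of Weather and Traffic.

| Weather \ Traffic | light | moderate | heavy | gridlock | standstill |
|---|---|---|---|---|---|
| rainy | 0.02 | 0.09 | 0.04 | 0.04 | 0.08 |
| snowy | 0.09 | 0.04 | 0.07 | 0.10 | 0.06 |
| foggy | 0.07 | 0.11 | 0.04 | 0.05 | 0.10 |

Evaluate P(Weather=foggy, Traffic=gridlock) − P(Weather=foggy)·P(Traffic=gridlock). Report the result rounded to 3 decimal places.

P(Weather=foggy) = 0.07 + 0.11 + 0.04 + 0.05 + 0.10 = 0.37.
P(Traffic=gridlock) = 0.04 + 0.10 + 0.05 = 0.19.
P(Weather=foggy, Traffic=gridlock) − P(Weather=foggy)P(Traffic=gridlock) = 0.05 − 0.37×0.19 = -0.020.

-0.020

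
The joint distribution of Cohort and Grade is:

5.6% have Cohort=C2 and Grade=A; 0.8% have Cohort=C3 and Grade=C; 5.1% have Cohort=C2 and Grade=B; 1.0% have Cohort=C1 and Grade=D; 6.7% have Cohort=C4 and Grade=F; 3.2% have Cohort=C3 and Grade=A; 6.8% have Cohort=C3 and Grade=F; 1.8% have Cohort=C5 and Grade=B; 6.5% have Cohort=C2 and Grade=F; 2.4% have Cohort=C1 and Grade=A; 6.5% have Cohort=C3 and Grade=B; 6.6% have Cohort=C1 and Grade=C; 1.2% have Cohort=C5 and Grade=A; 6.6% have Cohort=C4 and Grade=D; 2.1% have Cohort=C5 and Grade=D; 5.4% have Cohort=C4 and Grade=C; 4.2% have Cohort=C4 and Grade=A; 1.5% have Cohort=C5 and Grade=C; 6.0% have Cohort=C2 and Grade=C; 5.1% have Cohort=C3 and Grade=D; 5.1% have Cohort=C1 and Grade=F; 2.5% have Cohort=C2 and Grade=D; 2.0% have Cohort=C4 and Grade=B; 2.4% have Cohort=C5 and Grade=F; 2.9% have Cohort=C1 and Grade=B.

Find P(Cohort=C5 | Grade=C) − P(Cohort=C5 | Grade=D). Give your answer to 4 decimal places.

P(Grade=C) = 0.066 + 0.060 + 0.008 + 0.054 + 0.015 = 0.203; P(Cohort=C5 | Grade=C) = 0.015/0.203 = 0.07389.
P(Grade=D) = 0.010 + 0.025 + 0.051 + 0.066 + 0.021 = 0.173; P(Cohort=C5 | Grade=D) = 0.021/0.173 = 0.12139.
Difference = -0.0475.

-0.0475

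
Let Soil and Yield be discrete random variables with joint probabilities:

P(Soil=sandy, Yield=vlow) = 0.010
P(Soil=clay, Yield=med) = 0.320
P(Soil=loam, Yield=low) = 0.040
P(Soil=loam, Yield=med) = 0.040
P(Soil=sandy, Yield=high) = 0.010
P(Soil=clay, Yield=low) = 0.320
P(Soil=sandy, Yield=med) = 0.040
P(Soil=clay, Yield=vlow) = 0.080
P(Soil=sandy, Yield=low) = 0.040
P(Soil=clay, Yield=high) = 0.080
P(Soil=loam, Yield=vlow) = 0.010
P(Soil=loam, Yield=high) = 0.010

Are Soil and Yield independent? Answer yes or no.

Every cell satisfies P(Soil,Yield) = P(Soil)·P(Yield). For instance P(Soil=loam) = 0.100, P(Yield=med) = 0.400, and 0.100×0.400 = 0.040 matches the joint entry. So Soil and Yield are independent.

yes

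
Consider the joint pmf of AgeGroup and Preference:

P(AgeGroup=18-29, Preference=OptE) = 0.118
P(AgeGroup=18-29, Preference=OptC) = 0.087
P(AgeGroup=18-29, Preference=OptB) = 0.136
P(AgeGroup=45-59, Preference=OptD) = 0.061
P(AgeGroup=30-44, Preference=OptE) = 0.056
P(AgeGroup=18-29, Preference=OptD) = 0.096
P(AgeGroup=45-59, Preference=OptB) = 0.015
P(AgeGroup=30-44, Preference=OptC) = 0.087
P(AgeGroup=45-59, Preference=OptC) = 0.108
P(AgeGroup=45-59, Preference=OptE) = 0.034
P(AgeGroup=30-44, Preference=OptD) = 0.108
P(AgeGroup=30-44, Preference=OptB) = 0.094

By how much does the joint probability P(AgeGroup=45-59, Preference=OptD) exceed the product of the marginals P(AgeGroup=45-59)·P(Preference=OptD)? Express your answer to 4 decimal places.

P(AgeGroup=45-59) = 0.015 + 0.108 + 0.061 + 0.034 = 0.218.
P(Preference=OptD) = 0.096 + 0.108 + 0.061 = 0.265.
P(AgeGroup=45-59, Preference=OptD) − P(AgeGroup=45-59)P(Preference=OptD) = 0.061 − 0.218×0.265 = 0.0032.

0.0032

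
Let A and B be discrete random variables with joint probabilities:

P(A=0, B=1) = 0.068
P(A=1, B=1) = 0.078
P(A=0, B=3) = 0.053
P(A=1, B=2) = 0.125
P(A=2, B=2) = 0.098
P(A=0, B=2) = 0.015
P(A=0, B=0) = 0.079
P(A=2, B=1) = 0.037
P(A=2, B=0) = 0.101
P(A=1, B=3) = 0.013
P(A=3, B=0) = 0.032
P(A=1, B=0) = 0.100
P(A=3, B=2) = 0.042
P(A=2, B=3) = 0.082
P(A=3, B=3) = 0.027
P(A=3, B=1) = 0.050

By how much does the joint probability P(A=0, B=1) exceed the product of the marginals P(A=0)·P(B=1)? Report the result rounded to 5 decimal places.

0.01791

P(A=0) = 0.079 + 0.068 + 0.015 + 0.053 = 0.215.
P(B=1) = 0.068 + 0.078 + 0.037 + 0.050 = 0.233.
P(A=0, B=1) − P(A=0)P(B=1) = 0.068 − 0.215×0.233 = 0.01791.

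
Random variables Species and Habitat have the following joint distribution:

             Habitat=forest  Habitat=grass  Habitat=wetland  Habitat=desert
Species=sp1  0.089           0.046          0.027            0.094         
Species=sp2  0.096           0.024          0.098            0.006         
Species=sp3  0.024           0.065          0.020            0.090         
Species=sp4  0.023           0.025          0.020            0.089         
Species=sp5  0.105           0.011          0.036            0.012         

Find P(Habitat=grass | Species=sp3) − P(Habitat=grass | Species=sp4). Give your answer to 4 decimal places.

0.1674

P(Species=sp3) = 0.024 + 0.065 + 0.020 + 0.090 = 0.199; P(Habitat=grass | Species=sp3) = 0.065/0.199 = 0.32663.
P(Species=sp4) = 0.023 + 0.025 + 0.020 + 0.089 = 0.157; P(Habitat=grass | Species=sp4) = 0.025/0.157 = 0.15924.
Difference = 0.1674.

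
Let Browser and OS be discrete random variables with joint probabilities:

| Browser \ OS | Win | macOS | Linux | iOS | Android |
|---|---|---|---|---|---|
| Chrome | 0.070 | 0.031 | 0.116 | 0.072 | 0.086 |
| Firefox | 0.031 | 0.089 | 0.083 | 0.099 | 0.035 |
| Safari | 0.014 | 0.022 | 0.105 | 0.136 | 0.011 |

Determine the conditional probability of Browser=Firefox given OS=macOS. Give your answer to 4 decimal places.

P(OS=macOS) = 0.031 + 0.089 + 0.022 = 0.142.
P(Browser=Firefox | OS=macOS) = 0.089/0.142 = 0.6268.

0.6268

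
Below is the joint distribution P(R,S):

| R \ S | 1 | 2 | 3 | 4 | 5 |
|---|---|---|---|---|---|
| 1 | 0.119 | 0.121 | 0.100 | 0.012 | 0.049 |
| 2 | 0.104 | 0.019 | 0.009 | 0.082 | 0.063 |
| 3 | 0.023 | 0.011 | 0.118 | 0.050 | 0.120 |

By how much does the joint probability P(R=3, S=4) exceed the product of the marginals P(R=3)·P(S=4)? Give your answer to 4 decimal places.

P(R=3) = 0.023 + 0.011 + 0.118 + 0.050 + 0.120 = 0.322.
P(S=4) = 0.012 + 0.082 + 0.050 = 0.144.
P(R=3, S=4) − P(R=3)P(S=4) = 0.050 − 0.322×0.144 = 0.0036.

0.0036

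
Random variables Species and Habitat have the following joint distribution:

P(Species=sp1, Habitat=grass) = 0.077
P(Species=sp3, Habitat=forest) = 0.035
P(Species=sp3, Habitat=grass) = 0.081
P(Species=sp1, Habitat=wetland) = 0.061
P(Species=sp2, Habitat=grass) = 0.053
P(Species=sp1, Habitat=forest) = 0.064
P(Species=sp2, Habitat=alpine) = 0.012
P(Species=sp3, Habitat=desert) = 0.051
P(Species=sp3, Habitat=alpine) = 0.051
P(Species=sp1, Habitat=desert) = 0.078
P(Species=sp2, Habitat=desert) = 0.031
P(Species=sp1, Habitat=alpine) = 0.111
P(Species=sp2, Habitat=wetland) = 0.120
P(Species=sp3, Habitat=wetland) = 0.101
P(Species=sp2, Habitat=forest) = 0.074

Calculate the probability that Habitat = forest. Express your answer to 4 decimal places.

0.1730

P(Habitat=forest) = 0.064 + 0.074 + 0.035 = 0.173.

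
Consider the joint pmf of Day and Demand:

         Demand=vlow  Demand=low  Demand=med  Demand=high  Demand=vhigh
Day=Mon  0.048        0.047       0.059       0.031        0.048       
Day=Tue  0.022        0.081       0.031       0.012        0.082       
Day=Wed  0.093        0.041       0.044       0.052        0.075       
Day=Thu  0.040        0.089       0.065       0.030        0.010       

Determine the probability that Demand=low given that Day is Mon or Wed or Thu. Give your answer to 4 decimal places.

0.2293

P(Day=Mon) = 0.048 + 0.047 + 0.059 + 0.031 + 0.048 = 0.233.
P(Day=Wed) = 0.093 + 0.041 + 0.044 + 0.052 + 0.075 = 0.305.
P(Day=Thu) = 0.040 + 0.089 + 0.065 + 0.030 + 0.010 = 0.234.
P(Day ∈ {Mon, Wed, Thu}) = 0.233 + 0.305 + 0.234 = 0.772; P(Demand=low, Day ∈ {Mon, Wed, Thu}) = 0.047 + 0.041 + 0.089 = 0.177.
P(Demand=low | Day ∈ {Mon, Wed, Thu}) = 0.177/0.772 = 0.2293.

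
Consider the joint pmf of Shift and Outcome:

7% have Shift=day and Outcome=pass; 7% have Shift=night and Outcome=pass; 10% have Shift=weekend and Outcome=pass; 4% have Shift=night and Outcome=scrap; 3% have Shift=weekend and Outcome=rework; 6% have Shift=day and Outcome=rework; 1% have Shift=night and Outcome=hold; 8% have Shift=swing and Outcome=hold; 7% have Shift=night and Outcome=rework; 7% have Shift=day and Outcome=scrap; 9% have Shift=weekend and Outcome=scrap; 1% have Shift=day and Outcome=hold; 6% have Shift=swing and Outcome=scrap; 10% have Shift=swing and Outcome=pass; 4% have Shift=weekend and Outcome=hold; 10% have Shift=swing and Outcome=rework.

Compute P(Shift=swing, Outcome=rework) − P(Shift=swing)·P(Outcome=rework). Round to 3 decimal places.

P(Shift=swing) = 0.10 + 0.10 + 0.06 + 0.08 = 0.34.
P(Outcome=rework) = 0.06 + 0.10 + 0.07 + 0.03 = 0.26.
P(Shift=swing, Outcome=rework) − P(Shift=swing)P(Outcome=rework) = 0.10 − 0.34×0.26 = 0.012.

0.012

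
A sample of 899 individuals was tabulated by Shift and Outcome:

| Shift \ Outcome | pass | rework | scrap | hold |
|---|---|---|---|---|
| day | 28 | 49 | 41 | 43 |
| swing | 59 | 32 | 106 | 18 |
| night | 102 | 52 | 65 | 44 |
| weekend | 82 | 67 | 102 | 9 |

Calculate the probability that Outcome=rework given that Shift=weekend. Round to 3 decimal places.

0.258

Total with Shift=weekend: 82 + 67 + 102 + 9 = 260.
P(Outcome=rework | Shift=weekend) = 67/260 = 0.258.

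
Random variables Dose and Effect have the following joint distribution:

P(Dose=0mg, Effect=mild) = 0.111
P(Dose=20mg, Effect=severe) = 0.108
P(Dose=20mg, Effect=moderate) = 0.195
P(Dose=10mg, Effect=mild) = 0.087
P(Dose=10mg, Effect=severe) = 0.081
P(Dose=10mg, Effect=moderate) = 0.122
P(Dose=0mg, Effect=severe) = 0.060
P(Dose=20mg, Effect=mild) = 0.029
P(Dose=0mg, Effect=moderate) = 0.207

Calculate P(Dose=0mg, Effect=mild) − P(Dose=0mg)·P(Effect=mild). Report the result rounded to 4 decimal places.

0.0252

P(Dose=0mg) = 0.111 + 0.207 + 0.060 = 0.378.
P(Effect=mild) = 0.111 + 0.087 + 0.029 = 0.227.
P(Dose=0mg, Effect=mild) − P(Dose=0mg)P(Effect=mild) = 0.111 − 0.378×0.227 = 0.0252.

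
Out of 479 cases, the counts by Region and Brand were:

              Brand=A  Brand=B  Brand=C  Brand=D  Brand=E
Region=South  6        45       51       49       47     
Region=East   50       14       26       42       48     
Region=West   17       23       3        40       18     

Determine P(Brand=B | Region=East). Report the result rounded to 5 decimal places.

0.07778

Total with Region=East: 50 + 14 + 26 + 42 + 48 = 180.
P(Brand=B | Region=East) = 14/180 = 0.07778.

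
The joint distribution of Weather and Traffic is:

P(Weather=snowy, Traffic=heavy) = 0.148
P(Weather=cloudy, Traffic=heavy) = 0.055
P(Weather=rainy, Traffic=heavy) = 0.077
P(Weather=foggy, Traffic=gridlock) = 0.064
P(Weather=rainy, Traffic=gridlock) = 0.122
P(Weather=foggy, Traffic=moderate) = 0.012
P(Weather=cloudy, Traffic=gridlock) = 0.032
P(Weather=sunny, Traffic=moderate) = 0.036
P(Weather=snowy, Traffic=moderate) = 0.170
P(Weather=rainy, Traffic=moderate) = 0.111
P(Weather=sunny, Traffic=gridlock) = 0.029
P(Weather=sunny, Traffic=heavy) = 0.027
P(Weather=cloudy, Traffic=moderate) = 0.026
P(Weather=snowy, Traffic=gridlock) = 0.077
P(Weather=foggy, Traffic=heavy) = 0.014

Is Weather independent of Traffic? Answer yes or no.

P(Weather=snowy) = 0.395 and P(Traffic=gridlock) = 0.324, so their product is 0.12798, but P(Weather=snowy, Traffic=gridlock) = 0.077. Since these differ, Weather and Traffic are not independent.

no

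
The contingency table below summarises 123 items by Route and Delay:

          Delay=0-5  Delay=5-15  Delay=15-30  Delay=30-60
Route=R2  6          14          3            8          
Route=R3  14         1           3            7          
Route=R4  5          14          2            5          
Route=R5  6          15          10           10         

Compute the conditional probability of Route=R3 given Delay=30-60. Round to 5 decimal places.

0.23333

Total with Delay=30-60: 8 + 7 + 5 + 10 = 30.
P(Route=R3 | Delay=30-60) = 7/30 = 0.23333.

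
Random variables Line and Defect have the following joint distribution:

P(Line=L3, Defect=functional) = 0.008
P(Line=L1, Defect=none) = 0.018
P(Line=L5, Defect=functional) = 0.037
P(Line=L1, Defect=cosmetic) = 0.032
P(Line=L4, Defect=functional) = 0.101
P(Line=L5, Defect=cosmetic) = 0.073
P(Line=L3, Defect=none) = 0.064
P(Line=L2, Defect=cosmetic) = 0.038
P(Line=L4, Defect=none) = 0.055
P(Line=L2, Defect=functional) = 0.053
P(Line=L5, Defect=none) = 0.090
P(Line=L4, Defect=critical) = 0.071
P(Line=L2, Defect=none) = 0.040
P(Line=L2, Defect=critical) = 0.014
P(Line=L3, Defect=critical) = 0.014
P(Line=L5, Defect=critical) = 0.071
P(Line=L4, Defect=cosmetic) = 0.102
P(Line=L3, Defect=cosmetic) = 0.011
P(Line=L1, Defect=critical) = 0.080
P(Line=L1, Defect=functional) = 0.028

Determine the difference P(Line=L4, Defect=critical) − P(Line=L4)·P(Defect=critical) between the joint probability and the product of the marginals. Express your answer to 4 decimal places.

-0.0113

P(Line=L4) = 0.055 + 0.102 + 0.101 + 0.071 = 0.329.
P(Defect=critical) = 0.080 + 0.014 + 0.014 + 0.071 + 0.071 = 0.250.
P(Line=L4, Defect=critical) − P(Line=L4)P(Defect=critical) = 0.071 − 0.329×0.250 = -0.0113.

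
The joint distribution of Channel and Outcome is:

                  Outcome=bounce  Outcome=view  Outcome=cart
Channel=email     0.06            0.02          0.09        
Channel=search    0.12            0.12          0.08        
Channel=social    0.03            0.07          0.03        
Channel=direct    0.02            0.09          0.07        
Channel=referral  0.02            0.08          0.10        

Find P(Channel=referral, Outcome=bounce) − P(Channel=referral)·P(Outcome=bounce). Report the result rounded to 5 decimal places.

P(Channel=referral) = 0.02 + 0.08 + 0.10 = 0.20.
P(Outcome=bounce) = 0.06 + 0.12 + 0.03 + 0.02 + 0.02 = 0.25.
P(Channel=referral, Outcome=bounce) − P(Channel=referral)P(Outcome=bounce) = 0.02 − 0.20×0.25 = -0.03000.

-0.03000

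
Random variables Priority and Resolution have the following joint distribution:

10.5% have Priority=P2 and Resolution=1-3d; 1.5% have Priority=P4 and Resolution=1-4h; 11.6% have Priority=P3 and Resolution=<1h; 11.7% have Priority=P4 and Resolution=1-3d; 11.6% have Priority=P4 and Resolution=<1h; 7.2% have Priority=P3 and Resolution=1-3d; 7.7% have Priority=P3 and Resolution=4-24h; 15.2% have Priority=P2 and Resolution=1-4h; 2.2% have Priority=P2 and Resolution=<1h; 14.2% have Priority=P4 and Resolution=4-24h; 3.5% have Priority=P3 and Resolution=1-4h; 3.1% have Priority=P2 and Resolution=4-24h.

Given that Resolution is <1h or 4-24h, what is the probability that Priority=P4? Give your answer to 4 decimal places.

P(Resolution=<1h) = 0.022 + 0.116 + 0.116 = 0.254.
P(Resolution=4-24h) = 0.031 + 0.077 + 0.142 = 0.250.
P(Resolution ∈ {<1h, 4-24h}) = 0.254 + 0.250 = 0.504; P(Priority=P4, Resolution ∈ {<1h, 4-24h}) = 0.116 + 0.142 = 0.258.
P(Priority=P4 | Resolution ∈ {<1h, 4-24h}) = 0.258/0.504 = 0.5119.

0.5119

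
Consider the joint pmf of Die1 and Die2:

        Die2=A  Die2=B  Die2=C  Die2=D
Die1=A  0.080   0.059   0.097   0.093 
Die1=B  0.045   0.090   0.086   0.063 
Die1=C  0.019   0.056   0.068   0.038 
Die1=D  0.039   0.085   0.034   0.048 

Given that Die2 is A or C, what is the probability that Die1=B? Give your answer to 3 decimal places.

P(Die2=A) = 0.080 + 0.045 + 0.019 + 0.039 = 0.183.
P(Die2=C) = 0.097 + 0.086 + 0.068 + 0.034 = 0.285.
P(Die2 ∈ {A, C}) = 0.183 + 0.285 = 0.468; P(Die1=B, Die2 ∈ {A, C}) = 0.045 + 0.086 = 0.131.
P(Die1=B | Die2 ∈ {A, C}) = 0.131/0.468 = 0.280.

0.280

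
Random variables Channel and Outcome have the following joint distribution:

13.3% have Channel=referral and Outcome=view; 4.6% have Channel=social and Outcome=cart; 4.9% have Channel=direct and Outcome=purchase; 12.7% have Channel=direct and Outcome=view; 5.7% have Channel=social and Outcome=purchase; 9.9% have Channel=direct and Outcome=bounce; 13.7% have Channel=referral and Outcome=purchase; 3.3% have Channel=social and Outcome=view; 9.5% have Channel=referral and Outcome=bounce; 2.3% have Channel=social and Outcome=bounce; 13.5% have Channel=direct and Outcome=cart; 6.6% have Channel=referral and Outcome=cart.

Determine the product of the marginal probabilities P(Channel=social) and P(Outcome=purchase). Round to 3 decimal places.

0.039

P(Channel=social) = 0.023 + 0.033 + 0.046 + 0.057 = 0.159.
P(Outcome=purchase) = 0.057 + 0.049 + 0.137 = 0.243.
Product: 0.159 × 0.243 = 0.039.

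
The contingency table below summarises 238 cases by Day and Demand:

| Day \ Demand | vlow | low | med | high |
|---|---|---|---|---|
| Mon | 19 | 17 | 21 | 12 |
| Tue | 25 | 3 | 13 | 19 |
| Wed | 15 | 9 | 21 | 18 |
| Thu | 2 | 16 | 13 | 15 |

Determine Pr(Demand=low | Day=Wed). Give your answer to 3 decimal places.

0.143

Total with Day=Wed: 15 + 9 + 21 + 18 = 63.
P(Demand=low | Day=Wed) = 9/63 = 0.143.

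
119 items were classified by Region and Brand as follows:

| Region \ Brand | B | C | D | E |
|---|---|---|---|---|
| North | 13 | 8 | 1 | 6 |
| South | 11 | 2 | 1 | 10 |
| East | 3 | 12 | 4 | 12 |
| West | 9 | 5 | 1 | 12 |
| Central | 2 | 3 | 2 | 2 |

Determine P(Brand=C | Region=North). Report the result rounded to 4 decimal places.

Total with Region=North: 13 + 8 + 1 + 6 = 28.
P(Brand=C | Region=North) = 8/28 = 0.2857.

0.2857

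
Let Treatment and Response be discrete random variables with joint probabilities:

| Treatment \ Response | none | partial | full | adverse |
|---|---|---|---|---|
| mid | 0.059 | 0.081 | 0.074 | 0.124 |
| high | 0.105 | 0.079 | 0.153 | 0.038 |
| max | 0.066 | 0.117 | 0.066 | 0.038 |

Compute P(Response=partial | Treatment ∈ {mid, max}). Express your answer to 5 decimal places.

P(Treatment=mid) = 0.059 + 0.081 + 0.074 + 0.124 = 0.338.
P(Treatment=max) = 0.066 + 0.117 + 0.066 + 0.038 = 0.287.
P(Treatment ∈ {mid, max}) = 0.338 + 0.287 = 0.625; P(Response=partial, Treatment ∈ {mid, max}) = 0.081 + 0.117 = 0.198.
P(Response=partial | Treatment ∈ {mid, max}) = 0.198/0.625 = 0.31680.

0.31680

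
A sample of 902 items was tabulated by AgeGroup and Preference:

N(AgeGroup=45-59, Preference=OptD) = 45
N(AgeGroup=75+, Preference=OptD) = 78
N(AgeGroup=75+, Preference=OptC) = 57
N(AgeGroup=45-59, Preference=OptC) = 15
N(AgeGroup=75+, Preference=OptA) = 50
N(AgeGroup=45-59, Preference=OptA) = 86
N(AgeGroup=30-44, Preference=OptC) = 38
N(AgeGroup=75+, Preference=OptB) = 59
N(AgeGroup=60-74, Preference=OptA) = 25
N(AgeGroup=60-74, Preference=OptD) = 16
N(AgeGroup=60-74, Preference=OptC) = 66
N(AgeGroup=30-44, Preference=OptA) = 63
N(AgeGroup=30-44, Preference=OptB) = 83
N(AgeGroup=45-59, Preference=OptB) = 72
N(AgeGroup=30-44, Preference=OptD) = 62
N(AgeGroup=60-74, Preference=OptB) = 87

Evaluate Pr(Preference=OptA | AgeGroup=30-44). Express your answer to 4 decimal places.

0.2561

Total with AgeGroup=30-44: 63 + 83 + 38 + 62 = 246.
P(Preference=OptA | AgeGroup=30-44) = 63/246 = 0.2561.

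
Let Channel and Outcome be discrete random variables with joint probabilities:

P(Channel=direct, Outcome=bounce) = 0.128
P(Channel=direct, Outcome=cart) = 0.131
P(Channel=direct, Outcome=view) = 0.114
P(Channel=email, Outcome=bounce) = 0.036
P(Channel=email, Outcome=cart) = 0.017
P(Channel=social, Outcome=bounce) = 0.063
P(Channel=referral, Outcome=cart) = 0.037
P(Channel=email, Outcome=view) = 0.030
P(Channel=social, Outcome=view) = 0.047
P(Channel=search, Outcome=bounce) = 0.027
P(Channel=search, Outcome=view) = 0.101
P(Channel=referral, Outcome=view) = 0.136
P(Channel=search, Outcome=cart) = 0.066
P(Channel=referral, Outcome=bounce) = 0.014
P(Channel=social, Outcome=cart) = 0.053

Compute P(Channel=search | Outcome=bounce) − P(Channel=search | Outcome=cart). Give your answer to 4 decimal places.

P(Outcome=bounce) = 0.036 + 0.027 + 0.063 + 0.128 + 0.014 = 0.268; P(Channel=search | Outcome=bounce) = 0.027/0.268 = 0.10075.
P(Outcome=cart) = 0.017 + 0.066 + 0.053 + 0.131 + 0.037 = 0.304; P(Channel=search | Outcome=cart) = 0.066/0.304 = 0.21711.
Difference = -0.1164.

-0.1164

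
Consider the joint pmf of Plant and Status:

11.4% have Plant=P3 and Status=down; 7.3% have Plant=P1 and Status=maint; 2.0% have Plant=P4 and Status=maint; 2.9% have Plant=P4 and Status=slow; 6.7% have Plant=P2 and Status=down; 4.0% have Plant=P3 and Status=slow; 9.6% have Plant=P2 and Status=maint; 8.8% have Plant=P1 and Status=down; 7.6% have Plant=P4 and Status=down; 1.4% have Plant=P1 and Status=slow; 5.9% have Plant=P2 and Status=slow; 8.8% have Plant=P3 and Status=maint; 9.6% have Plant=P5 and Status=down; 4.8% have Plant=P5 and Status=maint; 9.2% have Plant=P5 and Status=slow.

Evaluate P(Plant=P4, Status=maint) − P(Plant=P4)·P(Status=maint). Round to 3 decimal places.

P(Plant=P4) = 0.029 + 0.076 + 0.020 = 0.125.
P(Status=maint) = 0.073 + 0.096 + 0.088 + 0.020 + 0.048 = 0.325.
P(Plant=P4, Status=maint) − P(Plant=P4)P(Status=maint) = 0.020 − 0.125×0.325 = -0.021.

-0.021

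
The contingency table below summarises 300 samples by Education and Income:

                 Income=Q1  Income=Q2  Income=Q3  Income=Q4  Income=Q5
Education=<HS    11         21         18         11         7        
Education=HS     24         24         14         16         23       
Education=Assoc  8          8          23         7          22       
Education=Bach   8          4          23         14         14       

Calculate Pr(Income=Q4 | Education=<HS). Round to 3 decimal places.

0.162

Total with Education=<HS: 11 + 21 + 18 + 11 + 7 = 68.
P(Income=Q4 | Education=<HS) = 11/68 = 0.162.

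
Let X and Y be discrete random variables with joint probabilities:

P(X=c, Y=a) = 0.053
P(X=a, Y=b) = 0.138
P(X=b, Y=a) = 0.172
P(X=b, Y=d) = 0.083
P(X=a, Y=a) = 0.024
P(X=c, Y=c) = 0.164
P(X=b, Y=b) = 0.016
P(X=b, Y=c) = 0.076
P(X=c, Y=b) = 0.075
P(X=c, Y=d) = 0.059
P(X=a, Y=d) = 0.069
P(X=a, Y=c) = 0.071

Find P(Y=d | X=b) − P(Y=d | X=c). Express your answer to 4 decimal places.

P(X=b) = 0.172 + 0.016 + 0.076 + 0.083 = 0.347; P(Y=d | X=b) = 0.083/0.347 = 0.23919.
P(X=c) = 0.053 + 0.075 + 0.164 + 0.059 = 0.351; P(Y=d | X=c) = 0.059/0.351 = 0.16809.
Difference = 0.0711.

0.0711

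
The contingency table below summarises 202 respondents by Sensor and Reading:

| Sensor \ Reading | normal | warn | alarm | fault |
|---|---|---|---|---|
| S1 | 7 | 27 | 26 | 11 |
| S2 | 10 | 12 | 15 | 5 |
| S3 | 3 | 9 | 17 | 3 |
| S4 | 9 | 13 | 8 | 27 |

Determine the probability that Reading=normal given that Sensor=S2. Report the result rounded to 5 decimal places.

0.23810

Total with Sensor=S2: 10 + 12 + 15 + 5 = 42.
P(Reading=normal | Sensor=S2) = 10/42 = 0.23810.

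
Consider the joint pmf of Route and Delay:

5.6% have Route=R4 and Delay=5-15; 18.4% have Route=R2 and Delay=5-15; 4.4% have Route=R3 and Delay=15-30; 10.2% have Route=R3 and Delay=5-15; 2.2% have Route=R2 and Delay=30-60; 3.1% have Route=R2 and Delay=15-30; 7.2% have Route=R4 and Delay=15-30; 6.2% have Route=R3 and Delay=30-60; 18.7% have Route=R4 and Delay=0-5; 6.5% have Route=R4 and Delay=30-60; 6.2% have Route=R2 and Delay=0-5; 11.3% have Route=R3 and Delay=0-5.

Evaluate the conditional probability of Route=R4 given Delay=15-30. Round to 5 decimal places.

P(Delay=15-30) = 0.031 + 0.044 + 0.072 = 0.147.
P(Route=R4 | Delay=15-30) = 0.072/0.147 = 0.48980.

0.48980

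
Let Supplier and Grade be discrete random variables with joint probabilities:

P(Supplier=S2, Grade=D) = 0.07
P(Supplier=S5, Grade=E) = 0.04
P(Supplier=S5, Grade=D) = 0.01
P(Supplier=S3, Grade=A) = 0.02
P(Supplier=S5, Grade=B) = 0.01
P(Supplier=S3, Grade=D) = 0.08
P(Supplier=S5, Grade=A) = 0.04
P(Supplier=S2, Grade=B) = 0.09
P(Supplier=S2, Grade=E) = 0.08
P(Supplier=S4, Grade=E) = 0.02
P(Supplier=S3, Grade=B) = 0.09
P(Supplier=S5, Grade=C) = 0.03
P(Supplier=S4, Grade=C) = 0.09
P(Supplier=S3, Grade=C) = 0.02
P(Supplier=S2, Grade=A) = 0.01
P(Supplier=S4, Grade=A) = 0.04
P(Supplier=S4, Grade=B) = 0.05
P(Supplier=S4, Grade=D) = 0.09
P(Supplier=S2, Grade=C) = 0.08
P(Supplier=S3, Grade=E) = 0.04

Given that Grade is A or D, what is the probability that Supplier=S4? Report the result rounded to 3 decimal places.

0.361

P(Grade=A) = 0.01 + 0.02 + 0.04 + 0.04 = 0.11.
P(Grade=D) = 0.07 + 0.08 + 0.09 + 0.01 = 0.25.
P(Grade ∈ {A, D}) = 0.11 + 0.25 = 0.36; P(Supplier=S4, Grade ∈ {A, D}) = 0.04 + 0.09 = 0.13.
P(Supplier=S4 | Grade ∈ {A, D}) = 0.13/0.36 = 0.361.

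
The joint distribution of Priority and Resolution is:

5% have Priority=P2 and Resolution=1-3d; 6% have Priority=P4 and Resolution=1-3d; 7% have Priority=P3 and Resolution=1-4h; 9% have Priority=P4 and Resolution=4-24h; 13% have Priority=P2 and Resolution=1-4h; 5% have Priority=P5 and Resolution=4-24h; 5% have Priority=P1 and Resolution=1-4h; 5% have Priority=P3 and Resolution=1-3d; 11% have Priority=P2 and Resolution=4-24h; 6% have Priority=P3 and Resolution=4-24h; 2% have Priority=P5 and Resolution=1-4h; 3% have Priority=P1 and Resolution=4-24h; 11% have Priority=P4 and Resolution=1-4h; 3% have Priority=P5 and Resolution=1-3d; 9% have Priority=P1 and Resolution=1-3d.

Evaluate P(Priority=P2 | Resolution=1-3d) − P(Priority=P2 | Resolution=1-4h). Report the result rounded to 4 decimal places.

-0.1635

P(Resolution=1-3d) = 0.09 + 0.05 + 0.05 + 0.06 + 0.03 = 0.28; P(Priority=P2 | Resolution=1-3d) = 0.05/0.28 = 0.17857.
P(Resolution=1-4h) = 0.05 + 0.13 + 0.07 + 0.11 + 0.02 = 0.38; P(Priority=P2 | Resolution=1-4h) = 0.13/0.38 = 0.34211.
Difference = -0.1635.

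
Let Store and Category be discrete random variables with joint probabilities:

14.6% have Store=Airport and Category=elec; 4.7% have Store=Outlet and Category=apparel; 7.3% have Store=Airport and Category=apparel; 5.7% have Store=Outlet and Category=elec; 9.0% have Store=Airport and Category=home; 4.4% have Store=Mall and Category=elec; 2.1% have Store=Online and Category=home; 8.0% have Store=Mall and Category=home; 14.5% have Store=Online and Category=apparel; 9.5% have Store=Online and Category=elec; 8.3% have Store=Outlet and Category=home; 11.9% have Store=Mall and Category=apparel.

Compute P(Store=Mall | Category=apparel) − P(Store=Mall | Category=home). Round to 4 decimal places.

0.0179

P(Category=apparel) = 0.119 + 0.073 + 0.047 + 0.145 = 0.384; P(Store=Mall | Category=apparel) = 0.119/0.384 = 0.30990.
P(Category=home) = 0.080 + 0.090 + 0.083 + 0.021 = 0.274; P(Store=Mall | Category=home) = 0.080/0.274 = 0.29197.
Difference = 0.0179.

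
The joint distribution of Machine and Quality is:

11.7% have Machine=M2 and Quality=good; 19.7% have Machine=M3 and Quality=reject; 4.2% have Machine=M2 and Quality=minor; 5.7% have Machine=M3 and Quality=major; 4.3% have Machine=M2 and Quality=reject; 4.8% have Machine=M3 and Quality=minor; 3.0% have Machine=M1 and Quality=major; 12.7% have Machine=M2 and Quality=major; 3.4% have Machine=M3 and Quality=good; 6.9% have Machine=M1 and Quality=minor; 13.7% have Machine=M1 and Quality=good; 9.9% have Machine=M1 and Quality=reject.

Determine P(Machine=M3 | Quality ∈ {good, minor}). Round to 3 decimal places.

P(Quality=good) = 0.137 + 0.117 + 0.034 = 0.288.
P(Quality=minor) = 0.069 + 0.042 + 0.048 = 0.159.
P(Quality ∈ {good, minor}) = 0.288 + 0.159 = 0.447; P(Machine=M3, Quality ∈ {good, minor}) = 0.034 + 0.048 = 0.082.
P(Machine=M3 | Quality ∈ {good, minor}) = 0.082/0.447 = 0.183.

0.183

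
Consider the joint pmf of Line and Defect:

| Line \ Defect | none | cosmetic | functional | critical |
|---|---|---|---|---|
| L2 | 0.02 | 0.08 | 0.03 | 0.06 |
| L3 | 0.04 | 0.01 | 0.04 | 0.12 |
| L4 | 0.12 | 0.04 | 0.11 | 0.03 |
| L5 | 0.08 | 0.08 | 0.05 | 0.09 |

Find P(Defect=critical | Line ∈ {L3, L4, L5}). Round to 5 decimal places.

0.29630

P(Line=L3) = 0.04 + 0.01 + 0.04 + 0.12 = 0.21.
P(Line=L4) = 0.12 + 0.04 + 0.11 + 0.03 = 0.30.
P(Line=L5) = 0.08 + 0.08 + 0.05 + 0.09 = 0.30.
P(Line ∈ {L3, L4, L5}) = 0.21 + 0.30 + 0.30 = 0.81; P(Defect=critical, Line ∈ {L3, L4, L5}) = 0.12 + 0.03 + 0.09 = 0.24.
P(Defect=critical | Line ∈ {L3, L4, L5}) = 0.24/0.81 = 0.29630.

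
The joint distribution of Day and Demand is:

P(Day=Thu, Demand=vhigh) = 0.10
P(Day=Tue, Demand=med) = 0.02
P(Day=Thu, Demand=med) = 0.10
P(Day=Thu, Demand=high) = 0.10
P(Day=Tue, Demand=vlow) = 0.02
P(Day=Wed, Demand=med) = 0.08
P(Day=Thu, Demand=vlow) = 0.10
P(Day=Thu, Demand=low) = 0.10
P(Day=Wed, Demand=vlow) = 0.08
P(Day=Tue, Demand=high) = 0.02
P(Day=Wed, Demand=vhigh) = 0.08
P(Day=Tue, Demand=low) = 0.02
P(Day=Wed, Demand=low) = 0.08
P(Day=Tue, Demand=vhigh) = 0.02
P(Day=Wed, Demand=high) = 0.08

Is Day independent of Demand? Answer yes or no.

yes

Every cell satisfies P(Day,Demand) = P(Day)·P(Demand). For instance P(Day=Tue) = 0.10, P(Demand=low) = 0.20, and 0.10×0.20 = 0.02 matches the joint entry. So Day and Demand are independent.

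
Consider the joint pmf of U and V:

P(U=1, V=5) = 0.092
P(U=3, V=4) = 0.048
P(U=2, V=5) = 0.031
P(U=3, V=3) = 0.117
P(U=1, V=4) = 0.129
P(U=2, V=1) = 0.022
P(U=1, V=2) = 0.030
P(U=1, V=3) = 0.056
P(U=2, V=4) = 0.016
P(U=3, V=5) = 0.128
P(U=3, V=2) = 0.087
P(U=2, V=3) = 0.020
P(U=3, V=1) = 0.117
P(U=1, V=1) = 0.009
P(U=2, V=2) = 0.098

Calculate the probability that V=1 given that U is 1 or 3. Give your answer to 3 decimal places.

P(U=1) = 0.009 + 0.030 + 0.056 + 0.129 + 0.092 = 0.316.
P(U=3) = 0.117 + 0.087 + 0.117 + 0.048 + 0.128 = 0.497.
P(U ∈ {1, 3}) = 0.316 + 0.497 = 0.813; P(V=1, U ∈ {1, 3}) = 0.009 + 0.117 = 0.126.
P(V=1 | U ∈ {1, 3}) = 0.126/0.813 = 0.155.

0.155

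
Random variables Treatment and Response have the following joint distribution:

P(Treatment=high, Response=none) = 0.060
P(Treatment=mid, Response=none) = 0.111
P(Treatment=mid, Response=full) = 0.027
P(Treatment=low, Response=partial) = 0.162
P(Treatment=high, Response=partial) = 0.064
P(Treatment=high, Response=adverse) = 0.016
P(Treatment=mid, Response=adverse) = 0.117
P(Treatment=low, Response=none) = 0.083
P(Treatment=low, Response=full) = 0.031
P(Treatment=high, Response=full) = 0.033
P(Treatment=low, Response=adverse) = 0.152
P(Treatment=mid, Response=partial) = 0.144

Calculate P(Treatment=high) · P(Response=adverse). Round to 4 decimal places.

0.0493

P(Treatment=high) = 0.060 + 0.064 + 0.033 + 0.016 = 0.173.
P(Response=adverse) = 0.152 + 0.117 + 0.016 = 0.285.
Product: 0.173 × 0.285 = 0.0493.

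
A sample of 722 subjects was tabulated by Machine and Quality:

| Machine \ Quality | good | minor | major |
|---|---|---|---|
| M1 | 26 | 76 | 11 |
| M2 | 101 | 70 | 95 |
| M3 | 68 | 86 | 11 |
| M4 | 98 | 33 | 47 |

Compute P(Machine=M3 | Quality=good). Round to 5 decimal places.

0.23208

Total with Quality=good: 26 + 101 + 68 + 98 = 293.
P(Machine=M3 | Quality=good) = 68/293 = 0.23208.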